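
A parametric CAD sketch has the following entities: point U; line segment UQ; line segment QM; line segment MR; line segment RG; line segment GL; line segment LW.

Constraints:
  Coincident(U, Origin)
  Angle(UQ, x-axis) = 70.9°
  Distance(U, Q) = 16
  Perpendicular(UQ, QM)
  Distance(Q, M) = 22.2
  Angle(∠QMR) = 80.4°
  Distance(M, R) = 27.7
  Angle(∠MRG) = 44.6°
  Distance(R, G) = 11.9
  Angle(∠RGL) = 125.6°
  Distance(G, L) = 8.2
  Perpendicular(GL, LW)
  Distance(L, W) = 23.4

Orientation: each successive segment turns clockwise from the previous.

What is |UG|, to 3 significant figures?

10.9

∠QMR = 80.4° gives MR at -119° from the x-axis; with |MR| = 27.7, R = (12.9, -16.4). ∠MRG = 44.6° gives RG at 106° from the x-axis; with |RG| = 11.9, G = (9.65, -5.00). Then |UG| = |G − U| = 10.9.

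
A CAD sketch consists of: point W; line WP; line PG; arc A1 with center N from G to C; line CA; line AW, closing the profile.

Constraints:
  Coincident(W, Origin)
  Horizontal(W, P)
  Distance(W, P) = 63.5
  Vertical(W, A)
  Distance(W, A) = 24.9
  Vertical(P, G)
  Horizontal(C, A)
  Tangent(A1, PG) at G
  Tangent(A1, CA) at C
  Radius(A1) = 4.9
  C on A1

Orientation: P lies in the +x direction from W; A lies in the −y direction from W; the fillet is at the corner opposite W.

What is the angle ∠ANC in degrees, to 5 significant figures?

85.220°

W is at the origin; W and P share the same y with |WP| = 63.5 and P on the +x side, so P = (63.500, 0.0000). WA is vertical with |WA| = 24.9 and A on the −y side, so A = (0.0000, -24.900). The virtual corner opposite W is at (63.500, -24.900). Tangency of A1 to PG means the radius NG is perpendicular to PG and the tangent condition forces NC to be normal to CA, with radius 4.9, so the center N sits 4.9 in from both sides at N = (58.600, -20.000). That places the tangent points at G = (63.500, -20.000) on PG and C = (58.600, -24.900) on CA. Then cos ∠ANC = NA·NC / (|NA||NC|), giving 85.220°.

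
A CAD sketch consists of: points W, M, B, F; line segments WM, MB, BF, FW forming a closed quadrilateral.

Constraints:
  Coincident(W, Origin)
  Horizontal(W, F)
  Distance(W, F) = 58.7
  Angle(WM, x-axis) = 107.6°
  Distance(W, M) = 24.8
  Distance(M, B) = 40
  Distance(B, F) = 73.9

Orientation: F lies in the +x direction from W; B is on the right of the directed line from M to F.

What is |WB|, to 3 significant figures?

20.8

Checks: |MB| = 40.00 ✓; |BF| = 73.90 ✓.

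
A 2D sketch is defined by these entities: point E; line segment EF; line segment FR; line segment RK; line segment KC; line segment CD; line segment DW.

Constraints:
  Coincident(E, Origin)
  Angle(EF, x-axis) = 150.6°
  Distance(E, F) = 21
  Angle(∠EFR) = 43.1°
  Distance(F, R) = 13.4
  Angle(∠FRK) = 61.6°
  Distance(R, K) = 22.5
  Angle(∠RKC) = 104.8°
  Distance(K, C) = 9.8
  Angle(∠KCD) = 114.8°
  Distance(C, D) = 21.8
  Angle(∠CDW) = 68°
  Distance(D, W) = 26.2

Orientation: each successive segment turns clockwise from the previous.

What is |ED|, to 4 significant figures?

32.09

∠RKC = 104.8° gives KC at -179.9° from the x-axis; with |KC| = 9.8, C = (-20.79, -8.298). ∠KCD = 114.8° gives CD at 114.9° from the x-axis; with |CD| = 21.8, D = (-29.96, 11.48). Then |ED| = |D − E| = 32.09.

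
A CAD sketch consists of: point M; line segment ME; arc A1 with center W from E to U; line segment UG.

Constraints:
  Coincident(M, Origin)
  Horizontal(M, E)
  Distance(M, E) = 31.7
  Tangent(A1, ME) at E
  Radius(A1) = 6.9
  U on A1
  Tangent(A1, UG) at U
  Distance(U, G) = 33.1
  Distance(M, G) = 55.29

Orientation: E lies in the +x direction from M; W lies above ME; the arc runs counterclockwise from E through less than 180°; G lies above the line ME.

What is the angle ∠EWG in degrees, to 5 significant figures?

169.16°

Checks: |WU| = 6.900 ✓; ∠(WU, UG) = 90.00° ✓; |UG| = 33.10 ✓; |MG| = 55.29 ✓.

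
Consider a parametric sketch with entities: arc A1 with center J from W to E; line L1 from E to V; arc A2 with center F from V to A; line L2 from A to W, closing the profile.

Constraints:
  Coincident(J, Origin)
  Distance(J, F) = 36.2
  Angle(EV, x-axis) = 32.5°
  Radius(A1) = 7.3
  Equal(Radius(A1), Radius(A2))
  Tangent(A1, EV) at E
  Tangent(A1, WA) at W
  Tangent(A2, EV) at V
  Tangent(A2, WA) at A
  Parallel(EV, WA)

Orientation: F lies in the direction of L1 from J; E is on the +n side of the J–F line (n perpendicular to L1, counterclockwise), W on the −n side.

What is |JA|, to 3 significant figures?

36.9

The slot axis is L1's direction at 32.5°, so u = (cos 32.5°, sin 32.5°) = (0.843, 0.537) and n = (−sin 32.5°, cos 32.5°) = (-0.537, 0.843). J is at the origin and F lies 36.2 along u from J, so F = 36.2·u = (30.5, 19.5). Tangency of A1 to both parallel lines with radius 7.3 puts E and W at J ± 7.3·n: E = (-3.92, 6.16), W = (3.92, -6.16). Equal radii place V and A the same way about F: V = F + 7.3·n = (26.6, 25.6), A = F − 7.3·n = (34.5, 13.3). Then |JA| = |A − J| = 36.9.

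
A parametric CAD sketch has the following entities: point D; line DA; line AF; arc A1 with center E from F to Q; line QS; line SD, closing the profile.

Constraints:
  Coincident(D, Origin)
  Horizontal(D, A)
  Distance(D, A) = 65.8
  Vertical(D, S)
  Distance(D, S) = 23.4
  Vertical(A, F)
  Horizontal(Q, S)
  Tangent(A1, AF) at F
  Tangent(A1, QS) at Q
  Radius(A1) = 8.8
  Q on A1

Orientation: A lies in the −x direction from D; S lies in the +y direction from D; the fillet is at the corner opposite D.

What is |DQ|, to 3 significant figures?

61.6

D is at the origin; DA is horizontal with |DA| = 65.8 and A on the −x side, so A = (-65.8, 0.00). D and S share the same x with |DS| = 23.4 and S on the +y side, so S = (0.00, 23.4). The virtual corner opposite D is at (-65.8, 23.4). A1 meets AF tangentially, so EF is at right angles to AF and since A1 is tangent to QS there, EQ ⟂ QS, with radius 8.8, so the center E sits 8.8 in from both sides at E = (-57.0, 14.6). That places the tangent points at F = (-65.8, 14.6) on AF and Q = (-57.0, 23.4) on QS. Then |DQ| = |Q − D| = 61.6.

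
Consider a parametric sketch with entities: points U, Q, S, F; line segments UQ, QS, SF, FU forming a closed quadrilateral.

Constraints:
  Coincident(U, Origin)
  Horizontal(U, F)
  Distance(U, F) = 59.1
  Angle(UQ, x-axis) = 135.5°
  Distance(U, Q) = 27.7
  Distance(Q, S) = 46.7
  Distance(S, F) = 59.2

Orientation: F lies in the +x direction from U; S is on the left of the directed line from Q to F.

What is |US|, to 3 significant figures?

48.5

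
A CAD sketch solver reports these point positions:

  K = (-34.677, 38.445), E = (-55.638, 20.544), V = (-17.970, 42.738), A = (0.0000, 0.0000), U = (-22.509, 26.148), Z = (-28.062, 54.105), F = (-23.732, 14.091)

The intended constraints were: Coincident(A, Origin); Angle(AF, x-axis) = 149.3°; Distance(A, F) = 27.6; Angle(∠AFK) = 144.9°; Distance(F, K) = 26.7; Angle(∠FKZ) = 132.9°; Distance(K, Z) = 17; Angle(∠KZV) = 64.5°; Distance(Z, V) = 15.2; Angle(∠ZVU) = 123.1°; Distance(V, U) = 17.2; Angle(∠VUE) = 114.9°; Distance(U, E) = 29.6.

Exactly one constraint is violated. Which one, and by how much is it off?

Distance(U, E) = 29.6 — off by 4.00.

A = (0.00, 0.00) ✓; AF at 149.3° ✓; |AF| = 27.60 ✓; ∠AFK = 144.9° ✓; |FK| = 26.70 ✓; ∠FKZ = 132.9° ✓; |KZ| = 17.00 ✓; ∠KZV = 64.50° ✓; |ZV| = 15.20 ✓; ∠ZVU = 123.1° ✓; |VU| = 17.20 ✓; ∠VUE = 114.9° ✓; |UE| = 33.60 ✗.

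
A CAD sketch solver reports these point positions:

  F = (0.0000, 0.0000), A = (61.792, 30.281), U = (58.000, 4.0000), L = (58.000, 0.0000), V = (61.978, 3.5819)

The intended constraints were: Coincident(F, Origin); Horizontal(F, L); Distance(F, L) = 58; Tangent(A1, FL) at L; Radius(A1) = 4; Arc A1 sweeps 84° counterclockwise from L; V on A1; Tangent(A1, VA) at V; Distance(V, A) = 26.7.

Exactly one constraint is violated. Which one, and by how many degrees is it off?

Tangent(A1, VA) at V — off by 6.40°.

F = (0.00, 0.00) ✓; F.y = 0.00, L.y = 0.00 ✓; |FL| = 58.00 ✓; ∠(UL, LF) = 90.00° ✓; |UL| = 4.000 ✓; bearing(U→V) − bearing(U→L) = 84.00° ✓; |UV| = 4.000 ✓; ∠(UV, VA) = 83.60° ✗; |VA| = 26.70 ✓.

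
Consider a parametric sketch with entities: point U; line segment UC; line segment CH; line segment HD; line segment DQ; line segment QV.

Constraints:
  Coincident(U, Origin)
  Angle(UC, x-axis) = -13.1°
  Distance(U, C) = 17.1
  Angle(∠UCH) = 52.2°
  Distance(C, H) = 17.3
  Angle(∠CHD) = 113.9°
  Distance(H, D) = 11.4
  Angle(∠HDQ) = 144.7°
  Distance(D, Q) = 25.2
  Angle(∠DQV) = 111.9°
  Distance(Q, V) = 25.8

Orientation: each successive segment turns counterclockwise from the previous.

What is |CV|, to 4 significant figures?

40.71

U is at the origin; UC runs at -13.1° with length 17.1, so C = (16.65, -3.876). ∠UCH = 52.2° gives CH at 114.7° from the x-axis; with |CH| = 17.3, H = (9.426, 11.84). ∠CHD = 113.9° gives HD at -179.2° from the x-axis; with |HD| = 11.4, D = (-1.973, 11.68). ∠HDQ = 144.7° gives DQ at -143.9° from the x-axis; with |DQ| = 25.2, Q = (-22.33, -3.165). ∠DQV = 111.9° gives QV at -75.80° from the x-axis; with |QV| = 25.8, V = (-16.01, -28.18). Then |CV| = |V − C| = 40.71.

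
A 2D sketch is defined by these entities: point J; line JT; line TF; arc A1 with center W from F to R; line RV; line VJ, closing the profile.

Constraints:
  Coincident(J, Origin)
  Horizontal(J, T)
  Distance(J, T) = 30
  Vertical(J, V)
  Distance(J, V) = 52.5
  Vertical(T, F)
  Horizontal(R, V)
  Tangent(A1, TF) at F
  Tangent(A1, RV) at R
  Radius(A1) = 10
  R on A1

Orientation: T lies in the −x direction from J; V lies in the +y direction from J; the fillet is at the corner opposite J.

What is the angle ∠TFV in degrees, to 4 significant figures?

108.4°

J is at the origin; JT is horizontal with |JT| = 30.0 and T on the −x side, so T = (-30.00, 0.000). J and V share the same x with |JV| = 52.5 and V on the +y side, so V = (0.000, 52.50). The virtual corner opposite J is at (-30.00, 52.50). The tangent condition forces WF to be normal to TF and tangency of A1 to RV means the radius WR is perpendicular to RV, with radius 10.0, so the center W sits 10.0 in from both sides at W = (-20.00, 42.50). That places the tangent points at F = (-30.00, 42.50) on TF and R = (-20.00, 52.50) on RV. Then cos ∠TFV = FT·FV / (|FT||FV|), giving 108.4°.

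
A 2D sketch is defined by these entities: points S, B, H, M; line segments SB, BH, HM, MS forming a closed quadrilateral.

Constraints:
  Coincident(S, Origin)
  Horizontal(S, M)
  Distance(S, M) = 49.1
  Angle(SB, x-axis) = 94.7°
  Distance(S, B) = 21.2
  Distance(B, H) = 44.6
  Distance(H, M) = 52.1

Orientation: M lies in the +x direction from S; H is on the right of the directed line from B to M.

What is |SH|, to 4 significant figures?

23.40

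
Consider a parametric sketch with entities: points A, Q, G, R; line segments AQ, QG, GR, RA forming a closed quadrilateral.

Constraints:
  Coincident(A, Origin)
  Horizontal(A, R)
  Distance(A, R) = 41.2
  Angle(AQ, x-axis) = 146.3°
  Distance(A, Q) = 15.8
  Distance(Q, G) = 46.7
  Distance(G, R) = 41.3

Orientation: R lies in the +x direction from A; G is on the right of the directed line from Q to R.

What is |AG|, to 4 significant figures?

32.66

Checks: |QG| = 46.70 ✓; |GR| = 41.30 ✓.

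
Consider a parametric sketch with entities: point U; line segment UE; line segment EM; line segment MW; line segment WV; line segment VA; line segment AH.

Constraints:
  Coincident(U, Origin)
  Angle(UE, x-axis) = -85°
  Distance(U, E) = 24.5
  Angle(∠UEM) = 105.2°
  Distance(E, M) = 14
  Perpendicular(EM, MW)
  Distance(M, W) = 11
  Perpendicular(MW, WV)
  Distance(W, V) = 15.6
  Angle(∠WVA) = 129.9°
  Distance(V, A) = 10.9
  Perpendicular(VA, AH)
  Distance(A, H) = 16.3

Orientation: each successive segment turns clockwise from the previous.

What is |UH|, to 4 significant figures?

33.12

U is at the origin; UE runs at -85.0° with length 24.5, so E = (2.135, -24.41). ∠UEM = 105.2° gives EM at -159.8° from the x-axis; with |EM| = 14.0, M = (-11.00, -29.24). EM is perpendicular to MW, so MW runs at 110.2°; with |MW| = 11.0, W = (-14.80, -18.92). The perpendicularity gives WV at right angles to MW, so WV runs at 20.20°; with |WV| = 15.6, V = (-0.1614, -13.53). ∠WVA = 129.9° gives VA at -29.90° from the x-axis; with |VA| = 10.9, A = (9.288, -18.96). VA ⟂ AH, so AH runs at -119.9°; with |AH| = 16.3, H = (1.162, -33.09). Then |UH| = |H − U| = 33.12.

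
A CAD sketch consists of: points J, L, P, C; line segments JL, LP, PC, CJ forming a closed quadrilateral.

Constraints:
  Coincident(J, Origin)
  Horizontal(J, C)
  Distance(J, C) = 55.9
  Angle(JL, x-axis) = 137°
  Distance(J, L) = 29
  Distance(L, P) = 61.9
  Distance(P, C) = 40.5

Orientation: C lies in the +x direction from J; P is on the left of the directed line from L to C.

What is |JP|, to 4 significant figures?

52.98

Checks: |LP| = 61.90 ✓; |PC| = 40.50 ✓.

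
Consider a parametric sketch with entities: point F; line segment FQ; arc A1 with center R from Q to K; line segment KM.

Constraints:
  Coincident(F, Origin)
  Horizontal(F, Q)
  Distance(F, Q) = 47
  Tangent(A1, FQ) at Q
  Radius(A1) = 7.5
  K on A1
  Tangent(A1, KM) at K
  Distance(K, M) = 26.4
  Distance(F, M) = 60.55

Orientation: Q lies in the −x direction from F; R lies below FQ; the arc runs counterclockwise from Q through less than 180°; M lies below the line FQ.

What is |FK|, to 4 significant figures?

55.09

Checks: |RK| = 7.500 ✓; ∠(RK, KM) = 90.00° ✓; |KM| = 26.40 ✓; |FM| = 60.55 ✓.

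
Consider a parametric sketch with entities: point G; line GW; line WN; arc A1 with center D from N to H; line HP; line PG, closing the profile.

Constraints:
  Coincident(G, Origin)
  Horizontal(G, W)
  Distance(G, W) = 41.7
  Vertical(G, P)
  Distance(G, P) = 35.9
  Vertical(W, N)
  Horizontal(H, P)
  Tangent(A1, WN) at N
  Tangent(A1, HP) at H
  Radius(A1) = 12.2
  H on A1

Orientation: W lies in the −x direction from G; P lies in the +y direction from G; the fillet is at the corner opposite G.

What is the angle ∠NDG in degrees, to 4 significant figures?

141.2°

G is at the origin; GW is horizontal with |GW| = 41.7 and W on the −x side, so W = (-41.70, 0.000). G and P share the same x with |GP| = 35.9 and P on the +y side, so P = (0.000, 35.90). The virtual corner opposite G is at (-41.70, 35.90). Tangency of A1 to WN means the radius DN is perpendicular to WN and since A1 is tangent to HP there, DH ⟂ HP, with radius 12.2, so the center D sits 12.2 in from both sides at D = (-29.50, 23.70). That places the tangent points at N = (-41.70, 23.70) on WN and H = (-29.50, 35.90) on HP. Then cos ∠NDG = DN·DG / (|DN||DG|), giving 141.2°.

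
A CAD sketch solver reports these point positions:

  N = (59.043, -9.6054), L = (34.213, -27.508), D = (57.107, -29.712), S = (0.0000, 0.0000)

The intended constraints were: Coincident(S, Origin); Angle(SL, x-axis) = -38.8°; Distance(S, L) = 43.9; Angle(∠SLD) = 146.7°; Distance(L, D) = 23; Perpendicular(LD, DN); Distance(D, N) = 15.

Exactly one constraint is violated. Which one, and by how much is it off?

Distance(D, N) = 15 — off by 5.20.

S = (0.00, 0.00) ✓; SL at -38.80° ✓; |SL| = 43.90 ✓; ∠SLD = 146.7° ✓; |LD| = 23.00 ✓; ∠(LD, DN) = 90.00° ✓; |DN| = 20.20 ✗.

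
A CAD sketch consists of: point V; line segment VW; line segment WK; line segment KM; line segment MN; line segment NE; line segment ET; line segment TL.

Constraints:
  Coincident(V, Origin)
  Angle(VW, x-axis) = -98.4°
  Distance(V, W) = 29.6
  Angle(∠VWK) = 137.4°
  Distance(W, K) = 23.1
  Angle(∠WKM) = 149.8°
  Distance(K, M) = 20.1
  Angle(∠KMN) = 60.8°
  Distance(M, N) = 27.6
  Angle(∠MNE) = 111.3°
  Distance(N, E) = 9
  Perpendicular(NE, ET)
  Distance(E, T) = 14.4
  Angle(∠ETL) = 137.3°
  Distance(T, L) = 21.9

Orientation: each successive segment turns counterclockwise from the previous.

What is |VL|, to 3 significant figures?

64.0

V is at the origin; VW runs at -98.4° with length 29.6, so W = (-4.32, -29.3). ∠VWK = 137.4° gives WK at -55.8° from the x-axis; with |WK| = 23.1, K = (8.66, -48.4). ∠WKM = 149.8° gives KM at -25.6° from the x-axis; with |KM| = 20.1, M = (26.8, -57.1). ∠KMN = 60.8° gives MN at 93.6° from the x-axis; with |MN| = 27.6, N = (25.1, -29.5). ∠MNE = 111.3° gives NE at 162° from the x-axis; with |NE| = 9.0, E = (16.5, -26.8). NE is perpendicular to ET, so ET runs at -108°; with |ET| = 14.4, T = (12.1, -40.5). ∠ETL = 137.3° gives TL at -65.0° from the x-axis; with |TL| = 21.9, L = (21.4, -60.4). Then |VL| = |L − V| = 64.0.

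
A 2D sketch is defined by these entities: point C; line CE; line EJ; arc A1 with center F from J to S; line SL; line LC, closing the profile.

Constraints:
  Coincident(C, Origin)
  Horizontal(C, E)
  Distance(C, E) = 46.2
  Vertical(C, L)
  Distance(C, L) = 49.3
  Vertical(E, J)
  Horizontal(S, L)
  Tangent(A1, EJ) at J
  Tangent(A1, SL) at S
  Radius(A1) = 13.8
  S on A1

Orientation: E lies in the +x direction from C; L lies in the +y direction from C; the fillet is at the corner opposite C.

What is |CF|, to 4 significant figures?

48.06

CL is vertical with |CL| = 49.3 and L on the +y side, so L = (0.000, 49.30). The virtual corner opposite C is at (46.20, 49.30). Since A1 is tangent to EJ there, FJ ⟂ EJ and tangency of A1 to SL means the radius FS is perpendicular to SL, with radius 13.8, so the center F sits 13.8 in from both sides at F = (32.40, 35.50). Then |CF| = |F − C| = 48.06.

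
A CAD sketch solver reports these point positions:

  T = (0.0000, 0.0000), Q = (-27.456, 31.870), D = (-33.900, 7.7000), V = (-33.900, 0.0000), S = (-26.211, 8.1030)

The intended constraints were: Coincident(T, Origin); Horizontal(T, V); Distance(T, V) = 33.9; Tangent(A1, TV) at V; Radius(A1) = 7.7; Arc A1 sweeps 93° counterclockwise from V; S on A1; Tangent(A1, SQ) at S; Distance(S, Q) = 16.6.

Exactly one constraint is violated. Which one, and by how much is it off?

Distance(S, Q) = 16.6 — off by 7.20.

T = (0.00, 0.00) ✓; T.y = 0.00, V.y = 0.00 ✓; |TV| = 33.90 ✓; ∠(DV, VT) = 90.00° ✓; |DV| = 7.700 ✓; bearing(D→S) − bearing(D→V) = 93.00° ✓; |DS| = 7.700 ✓; ∠(DS, SQ) = 90.00° ✓; |SQ| = 23.80 ✗.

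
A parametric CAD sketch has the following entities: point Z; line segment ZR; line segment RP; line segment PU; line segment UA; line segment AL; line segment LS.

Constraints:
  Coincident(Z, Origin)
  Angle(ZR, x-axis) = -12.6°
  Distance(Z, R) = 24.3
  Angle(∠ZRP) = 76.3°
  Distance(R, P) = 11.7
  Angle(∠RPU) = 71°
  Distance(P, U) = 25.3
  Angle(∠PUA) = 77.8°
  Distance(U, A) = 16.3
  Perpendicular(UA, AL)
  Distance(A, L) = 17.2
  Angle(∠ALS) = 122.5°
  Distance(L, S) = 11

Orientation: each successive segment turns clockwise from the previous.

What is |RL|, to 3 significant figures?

1.75

Z is at the origin; ZR runs at -12.6° with length 24.3, so R = (23.7, -5.30). ∠ZRP = 76.3° gives RP at -116° from the x-axis; with |RP| = 11.7, P = (18.5, -15.8). ∠RPU = 71.0° gives PU at 135° from the x-axis; with |PU| = 25.3, U = (0.735, 2.19). ∠PUA = 77.8° gives UA at 32.5° from the x-axis; with |UA| = 16.3, A = (14.5, 11.0). UA ⟂ AL, so AL runs at -57.5°; with |AL| = 17.2, L = (23.7, -3.55). Then |RL| = |L − R| = 1.75.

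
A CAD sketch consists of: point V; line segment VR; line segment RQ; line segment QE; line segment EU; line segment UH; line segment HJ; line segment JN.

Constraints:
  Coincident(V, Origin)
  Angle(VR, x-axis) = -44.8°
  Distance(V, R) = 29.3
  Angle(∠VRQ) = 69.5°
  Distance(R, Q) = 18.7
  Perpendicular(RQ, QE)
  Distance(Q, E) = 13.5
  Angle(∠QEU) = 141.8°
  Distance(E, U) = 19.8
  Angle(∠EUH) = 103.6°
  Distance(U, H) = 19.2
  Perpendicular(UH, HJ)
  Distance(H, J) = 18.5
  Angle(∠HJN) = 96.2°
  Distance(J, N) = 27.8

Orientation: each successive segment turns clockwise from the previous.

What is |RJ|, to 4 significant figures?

5.378

V is at the origin; VR runs at -44.8° with length 29.3, so R = (20.79, -20.65). ∠VRQ = 69.5° gives RQ at -155.3° from the x-axis; with |RQ| = 18.7, Q = (3.801, -28.46). RQ ⟂ QE, so QE runs at 114.7°; with |QE| = 13.5, E = (-1.840, -16.20). ∠QEU = 141.8° gives EU at 76.50° from the x-axis; with |EU| = 19.8, U = (2.782, 3.058). ∠EUH = 103.6° gives UH at 0.1000° from the x-axis; with |UH| = 19.2, H = (21.98, 3.091). The perpendicularity gives HJ at right angles to UH, so HJ runs at -89.90°; with |HJ| = 18.5, J = (22.01, -15.41). Then |RJ| = |J − R| = 5.378.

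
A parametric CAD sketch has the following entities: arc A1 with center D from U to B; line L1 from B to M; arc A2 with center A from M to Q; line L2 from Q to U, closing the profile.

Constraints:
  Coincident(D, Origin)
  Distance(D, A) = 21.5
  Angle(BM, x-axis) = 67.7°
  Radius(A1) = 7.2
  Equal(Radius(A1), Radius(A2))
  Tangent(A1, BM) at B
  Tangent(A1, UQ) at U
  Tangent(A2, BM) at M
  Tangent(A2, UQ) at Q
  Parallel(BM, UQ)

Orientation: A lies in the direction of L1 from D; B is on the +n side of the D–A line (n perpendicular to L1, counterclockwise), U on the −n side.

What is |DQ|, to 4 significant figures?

22.67

The slot axis is L1's direction at 67.7°, so u = (cos 67.7°, sin 67.7°) = (0.3795, 0.9252) and n = (−sin 67.7°, cos 67.7°) = (-0.9252, 0.3795). D is at the origin and A lies 21.5 along u from D, so A = 21.5·u = (8.158, 19.89). Tangency of A1 to both parallel lines with radius 7.2 puts B and U at D ± 7.2·n: B = (-6.662, 2.732), U = (6.662, -2.732). Equal radii place M and Q the same way about A: M = A + 7.2·n = (1.497, 22.62), Q = A − 7.2·n = (14.82, 17.16). Then |DQ| = |Q − D| = 22.67.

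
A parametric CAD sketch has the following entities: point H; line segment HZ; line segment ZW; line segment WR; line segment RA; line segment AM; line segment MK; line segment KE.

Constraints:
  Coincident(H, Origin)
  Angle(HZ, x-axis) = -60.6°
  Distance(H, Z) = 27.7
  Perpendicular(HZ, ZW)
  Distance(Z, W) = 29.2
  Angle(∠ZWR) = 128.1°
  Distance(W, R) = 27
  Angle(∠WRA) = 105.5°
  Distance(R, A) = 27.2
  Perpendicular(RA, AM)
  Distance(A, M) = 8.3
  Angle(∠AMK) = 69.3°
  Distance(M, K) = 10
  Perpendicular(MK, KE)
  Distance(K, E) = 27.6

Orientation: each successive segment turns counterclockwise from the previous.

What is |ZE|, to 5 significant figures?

72.709

∠AMK = 69.3° gives MK at -3.5000° from the x-axis; with |MK| = 10.0, K = (24.891, 19.860). The perpendicularity gives KE at right angles to MK, so KE runs at 86.500°; with |KE| = 27.6, E = (26.576, 47.408). Then |ZE| = |E − Z| = 72.709.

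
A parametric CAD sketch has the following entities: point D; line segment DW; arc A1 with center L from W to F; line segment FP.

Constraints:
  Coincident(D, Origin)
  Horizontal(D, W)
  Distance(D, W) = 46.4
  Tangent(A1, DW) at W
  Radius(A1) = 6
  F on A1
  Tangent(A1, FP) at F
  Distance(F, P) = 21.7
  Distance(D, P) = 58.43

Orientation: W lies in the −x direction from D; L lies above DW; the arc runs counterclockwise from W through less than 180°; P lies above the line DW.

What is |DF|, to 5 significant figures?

42.039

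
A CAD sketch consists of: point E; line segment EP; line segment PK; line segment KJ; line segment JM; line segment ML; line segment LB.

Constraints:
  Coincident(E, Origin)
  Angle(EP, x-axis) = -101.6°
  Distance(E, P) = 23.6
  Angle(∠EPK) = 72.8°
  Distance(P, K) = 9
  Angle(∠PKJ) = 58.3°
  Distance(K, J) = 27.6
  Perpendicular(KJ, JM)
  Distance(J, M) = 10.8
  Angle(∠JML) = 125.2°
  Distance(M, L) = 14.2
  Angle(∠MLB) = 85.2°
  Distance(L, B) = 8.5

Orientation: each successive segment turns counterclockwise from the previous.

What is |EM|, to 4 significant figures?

22.18

E is at the origin; EP runs at -101.6° with length 23.6, so P = (-4.745, -23.12). ∠EPK = 72.8° gives PK at 5.600° from the x-axis; with |PK| = 9.0, K = (4.212, -22.24). ∠PKJ = 58.3° gives KJ at 127.3° from the x-axis; with |KJ| = 27.6, J = (-12.51, -0.2847). KJ is perpendicular to JM, so JM runs at -142.7°; with |JM| = 10.8, M = (-21.10, -6.829). Then |EM| = |M − E| = 22.18.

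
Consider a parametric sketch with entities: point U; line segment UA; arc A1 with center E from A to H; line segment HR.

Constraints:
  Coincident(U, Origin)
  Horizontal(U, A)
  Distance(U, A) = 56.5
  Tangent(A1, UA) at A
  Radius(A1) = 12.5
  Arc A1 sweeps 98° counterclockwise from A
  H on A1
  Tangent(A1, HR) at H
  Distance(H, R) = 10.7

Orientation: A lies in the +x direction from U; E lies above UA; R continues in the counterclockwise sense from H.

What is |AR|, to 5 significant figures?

27.118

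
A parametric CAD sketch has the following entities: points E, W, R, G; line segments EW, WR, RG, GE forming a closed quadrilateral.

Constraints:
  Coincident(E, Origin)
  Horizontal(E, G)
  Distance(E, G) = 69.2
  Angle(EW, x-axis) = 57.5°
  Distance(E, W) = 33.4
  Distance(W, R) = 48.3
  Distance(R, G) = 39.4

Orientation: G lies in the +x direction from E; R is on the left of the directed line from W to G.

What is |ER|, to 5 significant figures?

75.871

E is at the origin; EG is horizontal with |EG| = 69.2 and G in +x, so G = (69.2, 0). EW runs at 57.5° with |EW| = 33.4, so W = (17.946, 28.169). R is determined by |WR| = 48.3 and |RG| = 39.4 together: it lies at the intersection of circle(W, 48.3) and circle(G, 39.4). With |WG| = 58.485, the foot of the radical line on WG is 35.915 from W and the perpendicular offset is √(48.3² − 35.915²) = 32.295. Taking the left-of-WG solution: R = (64.976, 39.173).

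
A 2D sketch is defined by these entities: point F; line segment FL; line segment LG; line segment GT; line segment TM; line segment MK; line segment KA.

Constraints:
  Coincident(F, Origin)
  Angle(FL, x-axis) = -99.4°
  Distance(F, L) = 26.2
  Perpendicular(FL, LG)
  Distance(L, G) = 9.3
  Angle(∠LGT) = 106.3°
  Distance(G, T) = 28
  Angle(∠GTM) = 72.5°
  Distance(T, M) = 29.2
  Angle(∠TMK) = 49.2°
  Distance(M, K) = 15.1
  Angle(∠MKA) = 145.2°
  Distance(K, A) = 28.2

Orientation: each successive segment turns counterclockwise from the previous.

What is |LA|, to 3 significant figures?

26.9

∠TMK = 49.2° gives MK at -57.4° from the x-axis; with |MK| = 15.1, K = (-3.73, -10.7). ∠MKA = 145.2° gives KA at -22.6° from the x-axis; with |KA| = 28.2, A = (22.3, -21.5). Then |LA| = |A − L| = 26.9.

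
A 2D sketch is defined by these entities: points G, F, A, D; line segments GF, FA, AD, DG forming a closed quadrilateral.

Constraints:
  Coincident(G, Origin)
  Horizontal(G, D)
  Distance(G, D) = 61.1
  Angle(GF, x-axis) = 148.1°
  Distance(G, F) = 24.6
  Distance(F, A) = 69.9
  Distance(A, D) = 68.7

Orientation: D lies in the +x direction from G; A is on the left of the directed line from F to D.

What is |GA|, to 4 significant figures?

68.02

Checks: GF at 148.1° ✓; |FA| = 69.90 ✓; |AD| = 68.70 ✓.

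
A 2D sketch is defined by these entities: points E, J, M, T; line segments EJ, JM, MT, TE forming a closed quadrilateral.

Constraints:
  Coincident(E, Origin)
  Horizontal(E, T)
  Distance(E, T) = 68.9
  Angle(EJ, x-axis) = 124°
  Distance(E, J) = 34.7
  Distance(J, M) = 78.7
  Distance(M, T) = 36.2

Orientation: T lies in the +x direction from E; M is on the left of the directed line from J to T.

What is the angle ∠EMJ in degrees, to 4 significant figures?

26.11°

Checks: |JM| = 78.70 ✓; |MT| = 36.20 ✓.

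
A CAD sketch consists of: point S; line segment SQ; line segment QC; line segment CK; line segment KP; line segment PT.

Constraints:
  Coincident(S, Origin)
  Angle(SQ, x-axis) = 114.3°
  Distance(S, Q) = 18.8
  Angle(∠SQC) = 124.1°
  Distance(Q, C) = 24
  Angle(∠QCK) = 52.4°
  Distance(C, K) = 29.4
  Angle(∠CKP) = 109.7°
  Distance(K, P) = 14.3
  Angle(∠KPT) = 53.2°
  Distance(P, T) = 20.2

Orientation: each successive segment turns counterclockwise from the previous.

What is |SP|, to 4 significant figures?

4.478

S is at the origin; SQ runs at 114.3° with length 18.8, so Q = (-7.736, 17.13). ∠SQC = 124.1° gives QC at 170.2° from the x-axis; with |QC| = 24.0, C = (-31.39, 21.22). ∠QCK = 52.4° gives CK at -62.20° from the x-axis; with |CK| = 29.4, K = (-17.67, -4.787). ∠CKP = 109.7° gives KP at 8.100° from the x-axis; with |KP| = 14.3, P = (-3.517, -2.772). Then |SP| = |P − S| = 4.478.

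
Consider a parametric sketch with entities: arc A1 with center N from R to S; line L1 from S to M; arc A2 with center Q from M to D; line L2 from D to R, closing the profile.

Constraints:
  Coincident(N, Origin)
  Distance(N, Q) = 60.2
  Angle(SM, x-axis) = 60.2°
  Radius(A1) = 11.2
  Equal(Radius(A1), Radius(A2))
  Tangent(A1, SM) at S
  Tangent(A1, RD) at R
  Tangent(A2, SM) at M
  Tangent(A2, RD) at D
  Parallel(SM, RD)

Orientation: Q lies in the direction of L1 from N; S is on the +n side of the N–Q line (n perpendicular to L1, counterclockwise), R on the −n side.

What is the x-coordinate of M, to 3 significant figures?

20.2

The slot axis is L1's direction at 60.2°, so u = (cos 60.2°, sin 60.2°) = (0.497, 0.868) and n = (−sin 60.2°, cos 60.2°) = (-0.868, 0.497). N is at the origin and Q lies 60.2 along u from N, so Q = 60.2·u = (29.9, 52.2). Tangency of A1 to both parallel lines with radius 11.2 puts S and R at N ± 11.2·n: S = (-9.72, 5.57), R = (9.72, -5.57). Equal radii place M and D the same way about Q: M = Q + 11.2·n = (20.2, 57.8), D = Q − 11.2·n = (39.6, 46.7). So M.x = 20.2.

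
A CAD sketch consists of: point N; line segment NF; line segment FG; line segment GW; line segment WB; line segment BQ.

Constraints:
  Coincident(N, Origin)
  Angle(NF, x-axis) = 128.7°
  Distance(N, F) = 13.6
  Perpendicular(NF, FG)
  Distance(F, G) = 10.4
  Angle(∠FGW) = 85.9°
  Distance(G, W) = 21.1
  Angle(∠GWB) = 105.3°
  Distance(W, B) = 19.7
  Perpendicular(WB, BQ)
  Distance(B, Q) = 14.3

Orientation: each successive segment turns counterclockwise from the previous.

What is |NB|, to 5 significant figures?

15.360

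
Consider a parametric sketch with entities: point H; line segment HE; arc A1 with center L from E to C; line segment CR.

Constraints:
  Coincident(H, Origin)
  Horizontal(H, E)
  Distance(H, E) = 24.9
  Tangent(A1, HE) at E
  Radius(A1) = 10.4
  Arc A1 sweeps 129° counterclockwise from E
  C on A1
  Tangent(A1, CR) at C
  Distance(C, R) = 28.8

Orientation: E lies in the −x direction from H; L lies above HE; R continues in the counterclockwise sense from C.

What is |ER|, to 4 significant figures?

40.59

H is at the origin; H and E share the same y with |HE| = 24.9 and E on the −x side, so E = (-24.90, 0.000). The tangent condition forces LE to be normal to HE, so L = E + (0, 10.4) = (-24.90, 10.40). On A1, E sits at bearing -90° from L; a 129° counterclockwise sweep puts C at bearing 39°, so C = L + 10.4·(cos 39°, sin 39°) = (-16.82, 16.94). A1 meets CR tangentially, so LC is at right angles to CR, so CR runs along (−sin 39°, cos 39°); with |CR| = 28.8, R = (-34.94, 39.33). Then |ER| = |R − E| = 40.59.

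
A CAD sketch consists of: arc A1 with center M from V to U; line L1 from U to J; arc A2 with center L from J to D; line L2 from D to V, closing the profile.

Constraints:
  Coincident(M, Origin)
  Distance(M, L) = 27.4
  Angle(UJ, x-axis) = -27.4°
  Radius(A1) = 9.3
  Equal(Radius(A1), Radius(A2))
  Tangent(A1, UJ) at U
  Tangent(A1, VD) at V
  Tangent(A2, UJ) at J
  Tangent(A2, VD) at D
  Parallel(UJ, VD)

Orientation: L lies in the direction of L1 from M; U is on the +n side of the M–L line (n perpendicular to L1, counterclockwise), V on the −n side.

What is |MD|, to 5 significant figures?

28.935

Tangency of A1 to both parallel lines with radius 9.3 puts U and V at M ± 9.3·n: U = (4.2799, 8.2567), V = (-4.2799, -8.2567). Equal radii place J and D the same way about L: J = L + 9.3·n = (28.606, -4.3528), D = L − 9.3·n = (20.046, -20.866). Then |MD| = |D − M| = 28.935.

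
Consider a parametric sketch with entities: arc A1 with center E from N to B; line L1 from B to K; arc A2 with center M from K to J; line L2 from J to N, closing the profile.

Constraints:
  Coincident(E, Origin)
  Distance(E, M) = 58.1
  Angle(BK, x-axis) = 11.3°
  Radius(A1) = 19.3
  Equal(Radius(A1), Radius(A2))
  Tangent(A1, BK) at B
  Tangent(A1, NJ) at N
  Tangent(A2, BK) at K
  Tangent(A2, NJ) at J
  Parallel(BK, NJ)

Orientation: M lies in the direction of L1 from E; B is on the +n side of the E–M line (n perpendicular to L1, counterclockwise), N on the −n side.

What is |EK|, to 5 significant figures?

61.222

The slot axis is L1's direction at 11.3°, so u = (cos 11.3°, sin 11.3°) = (0.98061, 0.19595) and n = (−sin 11.3°, cos 11.3°) = (-0.19595, 0.98061). E is at the origin and M lies 58.1 along u from E, so M = 58.1·u = (56.974, 11.384). Tangency of A1 to both parallel lines with radius 19.3 puts B and N at E ± 19.3·n: B = (-3.7818, 18.926), N = (3.7818, -18.926). Equal radii place K and J the same way about M: K = M + 19.3·n = (53.192, 30.310), J = M − 19.3·n = (60.755, -7.5414). Then |EK| = |K − E| = 61.222.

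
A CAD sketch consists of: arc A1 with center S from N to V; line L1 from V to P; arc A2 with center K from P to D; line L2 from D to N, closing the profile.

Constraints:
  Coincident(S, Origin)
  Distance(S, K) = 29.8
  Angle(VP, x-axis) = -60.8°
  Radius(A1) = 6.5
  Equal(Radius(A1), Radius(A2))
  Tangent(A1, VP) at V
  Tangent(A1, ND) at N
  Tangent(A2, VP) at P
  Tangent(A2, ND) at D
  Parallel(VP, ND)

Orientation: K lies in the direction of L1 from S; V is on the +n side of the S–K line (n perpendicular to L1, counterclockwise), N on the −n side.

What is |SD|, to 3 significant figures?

30.5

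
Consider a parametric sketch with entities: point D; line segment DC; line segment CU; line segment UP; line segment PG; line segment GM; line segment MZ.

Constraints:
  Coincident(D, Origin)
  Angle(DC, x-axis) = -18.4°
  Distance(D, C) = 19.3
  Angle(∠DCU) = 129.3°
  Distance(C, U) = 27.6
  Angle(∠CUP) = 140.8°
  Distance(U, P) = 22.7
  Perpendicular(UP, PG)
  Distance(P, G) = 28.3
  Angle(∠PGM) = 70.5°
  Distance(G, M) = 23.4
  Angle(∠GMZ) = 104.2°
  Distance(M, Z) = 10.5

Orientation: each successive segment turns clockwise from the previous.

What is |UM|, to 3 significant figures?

20.5

D is at the origin; DC runs at -18.4° with length 19.3, so C = (18.3, -6.09). ∠DCU = 129.3° gives CU at -69.1° from the x-axis; with |CU| = 27.6, U = (28.2, -31.9). ∠CUP = 140.8° gives UP at -108° from the x-axis; with |UP| = 22.7, P = (21.0, -53.4). The perpendicularity gives PG at right angles to UP, so PG runs at 162°; with |PG| = 28.3, G = (-5.84, -44.5). ∠PGM = 70.5° gives GM at 52.2° from the x-axis; with |GM| = 23.4, M = (8.50, -26.1). Then |UM| = |M − U| = 20.5.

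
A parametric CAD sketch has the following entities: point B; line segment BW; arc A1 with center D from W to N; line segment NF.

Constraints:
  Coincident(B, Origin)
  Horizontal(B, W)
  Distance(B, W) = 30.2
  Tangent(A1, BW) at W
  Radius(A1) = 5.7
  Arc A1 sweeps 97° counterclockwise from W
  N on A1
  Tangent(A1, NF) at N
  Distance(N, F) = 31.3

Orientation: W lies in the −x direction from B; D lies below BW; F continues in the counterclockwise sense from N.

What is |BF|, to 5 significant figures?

49.296

B is at the origin; BW is horizontal with |BW| = 30.2 and W on the −x side, so W = (-30.200, 0.0000). Since A1 is tangent to BW there, DW ⟂ BW, so D = W + (0, -5.7) = (-30.200, -5.7000). On A1, W sits at bearing 90° from D; a 97° counterclockwise sweep puts N at bearing 187°, so N = D + 5.7·(cos 187°, sin 187°) = (-35.858, -6.3947). The tangent condition forces DN to be normal to NF, so NF runs along (−sin 187°, cos 187°); with |NF| = 31.3, F = (-32.043, -37.461). Then |BF| = |F − B| = 49.296.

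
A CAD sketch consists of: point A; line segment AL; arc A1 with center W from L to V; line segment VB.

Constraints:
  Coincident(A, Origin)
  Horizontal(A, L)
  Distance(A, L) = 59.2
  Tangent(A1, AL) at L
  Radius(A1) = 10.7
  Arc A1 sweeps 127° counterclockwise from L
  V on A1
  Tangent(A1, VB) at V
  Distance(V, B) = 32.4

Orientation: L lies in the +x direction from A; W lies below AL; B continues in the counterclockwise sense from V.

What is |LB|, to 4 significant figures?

44.39

On A1, L sits at bearing 90° from W; a 127° counterclockwise sweep puts V at bearing 217°, so V = W + 10.7·(cos 217°, sin 217°) = (50.65, -17.14). The tangent condition forces WV to be normal to VB, so VB runs along (−sin 217°, cos 217°); with |VB| = 32.4, B = (70.15, -43.02). Then |LB| = |B − L| = 44.39.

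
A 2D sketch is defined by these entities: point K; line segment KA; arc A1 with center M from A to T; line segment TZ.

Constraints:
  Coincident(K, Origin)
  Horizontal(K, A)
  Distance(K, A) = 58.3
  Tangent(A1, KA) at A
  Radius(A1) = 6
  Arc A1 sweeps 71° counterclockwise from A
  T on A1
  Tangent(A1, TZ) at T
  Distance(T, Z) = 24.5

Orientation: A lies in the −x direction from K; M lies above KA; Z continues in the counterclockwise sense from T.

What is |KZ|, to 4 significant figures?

52.29

K is at the origin; K and A share the same y with |KA| = 58.3 and A on the −x side, so A = (-58.30, 0.000). A1 meets KA tangentially, so MA is at right angles to KA, so M = A + (0, 6) = (-58.30, 6.000). On A1, A sits at bearing -90° from M; a 71° counterclockwise sweep puts T at bearing -19°, so T = M + 6.0·(cos -19°, sin -19°) = (-52.63, 4.047). Since A1 is tangent to TZ there, MT ⟂ TZ, so TZ runs along (−sin -19°, cos -19°); with |TZ| = 24.5, Z = (-44.65, 27.21). Then |KZ| = |Z − K| = 52.29.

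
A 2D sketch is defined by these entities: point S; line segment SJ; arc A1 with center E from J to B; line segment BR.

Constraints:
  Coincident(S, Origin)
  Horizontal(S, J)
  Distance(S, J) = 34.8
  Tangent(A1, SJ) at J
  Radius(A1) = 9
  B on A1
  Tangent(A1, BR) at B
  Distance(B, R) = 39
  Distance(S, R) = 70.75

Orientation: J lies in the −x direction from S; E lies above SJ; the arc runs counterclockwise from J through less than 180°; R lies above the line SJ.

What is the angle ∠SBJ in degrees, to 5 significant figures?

83.712°

S is at the origin; SJ is horizontal with |SJ| = 34.8 and J on the −x side, so J = (-34.800, 0.0000). Since A1 is tangent to SJ there, EJ ⟂ SJ, so E = J + (0, 9) = (-34.800, 9.0000). Since EB ⟂ BR (tangency), |ER| = √(9.0² + 39.0²) = 40.025 regardless of where B sits on A1. So R lies on both circle(S, 70.75) and circle(E, 40.025); the above-SJ intersection is R = (-56.428, 42.678). B is the foot of the tangent from R: B = (-28.515, 15.442).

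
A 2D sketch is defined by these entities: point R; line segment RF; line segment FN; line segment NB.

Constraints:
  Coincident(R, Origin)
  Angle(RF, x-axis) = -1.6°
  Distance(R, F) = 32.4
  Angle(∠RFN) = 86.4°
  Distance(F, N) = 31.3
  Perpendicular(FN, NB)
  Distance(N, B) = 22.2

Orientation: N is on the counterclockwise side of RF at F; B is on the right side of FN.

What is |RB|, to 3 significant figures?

61.9

R is at the origin; RF runs at -1.6° with length 32.4, so F = 32.4·(cos -1.6°, sin -1.6°) = (32.4, -0.905). ∠RFN = 86.4°, so FN runs at -1.6° + (180° − 86.4°) = 92.0° from the x-axis; with |FN| = 31.3, N = F + 31.3·(cos 92.0°, sin 92.0°) = (31.3, 30.4). FN ⟂ NB; with |NB| = 22.2 on the right of FN, B = N + 22.2·(0.999, 0.0349) = (53.5, 31.2). Then |RB| = |B − R| = 61.9.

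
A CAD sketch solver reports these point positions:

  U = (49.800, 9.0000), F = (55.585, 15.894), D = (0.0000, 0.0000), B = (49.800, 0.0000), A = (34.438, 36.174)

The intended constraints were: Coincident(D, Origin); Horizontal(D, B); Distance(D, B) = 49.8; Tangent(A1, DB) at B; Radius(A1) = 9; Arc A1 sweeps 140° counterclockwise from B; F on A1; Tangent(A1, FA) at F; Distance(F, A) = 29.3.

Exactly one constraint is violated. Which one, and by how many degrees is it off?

Tangent(A1, FA) at F — off by 3.80°.

D = (0.00, 0.00) ✓; D.y = 0.00, B.y = 0.00 ✓; |DB| = 49.80 ✓; ∠(UB, BD) = 90.00° ✓; |UB| = 9.000 ✓; bearing(U→F) − bearing(U→B) = 140.0° ✓; |UF| = 9.000 ✓; ∠(UF, FA) = 93.80° ✗; |FA| = 29.30 ✓.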